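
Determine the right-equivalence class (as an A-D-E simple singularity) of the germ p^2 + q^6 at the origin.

A_5

The Hessian of f at 0 is [[2, 0], [0, 0]] with rank 1, so corank 1. A Groebner basis of the Jacobian ideal J(f) in C{p,q} is {q^5, p}; counting standard monomials gives mu = 5. Corank 1: A-series; mu = 5 gives A_5.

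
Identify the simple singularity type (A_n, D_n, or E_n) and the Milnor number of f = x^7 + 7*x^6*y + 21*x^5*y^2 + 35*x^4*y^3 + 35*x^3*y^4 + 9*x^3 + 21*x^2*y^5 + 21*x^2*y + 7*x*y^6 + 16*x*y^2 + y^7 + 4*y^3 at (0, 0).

Type D8, Milnor number mu = 8.

The Hessian of f at 0 has rank 0. Corank 2; j^3 = (x + y)*(3*x + 2*y)^2 has shape L^2 M (L != M), so D-series; mu = 8 gives D_8.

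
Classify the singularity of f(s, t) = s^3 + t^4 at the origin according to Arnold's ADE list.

E_{6}

The Hessian of f at 0 is [[0, 0], [0, 0]] with rank 0, so corank 2. A Groebner basis of the Jacobian ideal J(f) in C{s,t} is {t^3, s^2}; counting standard monomials gives mu = 6. Corank 2; j^3 = s^3 is a perfect cube, so E-series; the 4-jet and mu = 6 give E_6.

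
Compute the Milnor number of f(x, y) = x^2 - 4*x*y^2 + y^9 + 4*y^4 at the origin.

8

The Hessian of f at 0 has rank 1. Corank 1: A-series; mu = 8 gives A_8.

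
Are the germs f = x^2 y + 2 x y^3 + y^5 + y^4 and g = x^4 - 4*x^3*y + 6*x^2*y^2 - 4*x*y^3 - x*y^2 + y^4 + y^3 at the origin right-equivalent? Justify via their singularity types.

Yes.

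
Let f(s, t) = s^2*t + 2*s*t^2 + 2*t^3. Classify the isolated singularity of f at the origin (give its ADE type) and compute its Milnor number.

The Hessian of f at 0 has rank 0. Corank 2; j^3 = t*(s^2 + 2*s*t + 2*t^2) splits into three distinct lines over C (the quadratic factor has nonzero discriminant), so D_4.

Type D4, Milnor number mu = 4.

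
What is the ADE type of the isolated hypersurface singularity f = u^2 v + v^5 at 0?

The Hessian of f at 0 is [[0, 0], [0, 0]] with rank 0, so corank 2. A Groebner basis of the Jacobian ideal J(f) in C{u,v} is {u^2/5 + v^4, u^3, u*v}; counting standard monomials gives mu = 6. Corank 2; j^3 = u^2*v has shape L^2 M (L != M), so D-series; mu = 6 gives D_6.

D_6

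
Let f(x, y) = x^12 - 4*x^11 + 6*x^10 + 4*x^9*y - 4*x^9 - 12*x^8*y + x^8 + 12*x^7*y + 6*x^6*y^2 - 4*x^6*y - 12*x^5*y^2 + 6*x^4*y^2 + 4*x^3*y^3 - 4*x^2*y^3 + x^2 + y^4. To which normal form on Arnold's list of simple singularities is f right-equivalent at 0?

A3

The Hessian of f at 0 has rank 1. Corank 1: A-series; mu = 3 gives A_3.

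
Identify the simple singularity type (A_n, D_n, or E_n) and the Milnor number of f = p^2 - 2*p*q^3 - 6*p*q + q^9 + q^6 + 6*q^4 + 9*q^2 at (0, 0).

Type A8, Milnor number mu = 8.

The Hessian of f at 0 is [[2, -6], [-6, 18]] with rank 1, so corank 1. A Groebner basis of the Jacobian ideal J(f) in C{p,q} is {p^2*q^2 - 6*p^2 + 27*p*q - 27*q^2, p^3 - 9*p^2*q + 27*p*q^2 - 27*p + 81*q, -p + q^3 + 3*q}; counting standard monomials gives mu = 8. Corank 1: A-series; mu = 8 gives A_8.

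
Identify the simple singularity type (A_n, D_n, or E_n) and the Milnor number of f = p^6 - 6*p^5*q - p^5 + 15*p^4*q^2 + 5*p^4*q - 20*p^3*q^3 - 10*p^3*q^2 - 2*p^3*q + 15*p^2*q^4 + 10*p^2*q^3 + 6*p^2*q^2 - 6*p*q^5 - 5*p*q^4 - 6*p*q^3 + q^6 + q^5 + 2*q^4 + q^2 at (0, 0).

Type A_{4}, Milnor number mu = 4.

The Hessian of f at 0 has rank 1. Corank 1: A-series; mu = 4 gives A_4.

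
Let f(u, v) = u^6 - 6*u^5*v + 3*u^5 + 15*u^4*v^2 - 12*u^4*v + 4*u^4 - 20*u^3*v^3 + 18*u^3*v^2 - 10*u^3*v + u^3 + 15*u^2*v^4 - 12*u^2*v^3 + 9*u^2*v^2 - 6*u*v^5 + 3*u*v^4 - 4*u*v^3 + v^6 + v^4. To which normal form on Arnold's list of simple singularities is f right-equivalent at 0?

The Hessian of f at 0 is [[0, 0], [0, 0]] with rank 0, so corank 2. A Groebner basis of the Jacobian ideal J(f) in C{u,v} is {u^3, u^2*v, u^2/2 + u*v^2, 3*u^2/2 + v^3}; counting standard monomials gives mu = 6. Corank 2; j^3 = u^3 is a perfect cube, so E-series; the 4-jet and mu = 6 give E_6.

E6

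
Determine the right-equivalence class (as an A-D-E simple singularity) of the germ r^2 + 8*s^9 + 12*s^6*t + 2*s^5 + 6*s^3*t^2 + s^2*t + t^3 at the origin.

The Hessian of f at 0 is [[0, 0, 0], [0, 0, 0], [0, 0, 2]] with rank 1, so corank 2. A Groebner basis of the Jacobian ideal J(f) in C{s,t,r} is {t^3, s^2 + 3*t^2, s*t, r}; counting standard monomials gives mu = 4. Corank 2; j^3 = t*(s^2 + t^2) splits into three distinct lines over C (the quadratic factor has nonzero discriminant), so D_4.

D4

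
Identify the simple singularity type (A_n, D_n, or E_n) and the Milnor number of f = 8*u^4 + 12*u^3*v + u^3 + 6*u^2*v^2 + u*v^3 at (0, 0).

The Hessian of f at 0 has rank 0. Corank 2; j^3 = u^3 is a perfect cube, so E-series; the 4-jet and mu = 7 give E_7.

Type E_{7}, Milnor number mu = 7.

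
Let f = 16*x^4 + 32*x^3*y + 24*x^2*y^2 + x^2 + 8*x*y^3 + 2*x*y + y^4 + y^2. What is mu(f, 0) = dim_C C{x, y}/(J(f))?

3

The Hessian of f at 0 has rank 1. Corank 1: A-series; mu = 3 gives A_3.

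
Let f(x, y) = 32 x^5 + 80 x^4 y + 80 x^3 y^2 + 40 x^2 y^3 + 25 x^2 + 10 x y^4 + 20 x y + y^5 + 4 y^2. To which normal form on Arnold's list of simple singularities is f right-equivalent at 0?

A4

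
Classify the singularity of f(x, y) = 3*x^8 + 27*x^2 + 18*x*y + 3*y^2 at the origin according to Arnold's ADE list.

The Hessian of f at 0 has rank 1. Corank 1: A-series; mu = 7 gives A_7.

A_7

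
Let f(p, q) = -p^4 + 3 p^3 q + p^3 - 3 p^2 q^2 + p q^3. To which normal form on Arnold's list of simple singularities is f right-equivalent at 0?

E7

The Hessian of f at 0 has rank 0. Corank 2; j^3 = p^3 is a perfect cube, so E-series; the 4-jet and mu = 7 give E_7.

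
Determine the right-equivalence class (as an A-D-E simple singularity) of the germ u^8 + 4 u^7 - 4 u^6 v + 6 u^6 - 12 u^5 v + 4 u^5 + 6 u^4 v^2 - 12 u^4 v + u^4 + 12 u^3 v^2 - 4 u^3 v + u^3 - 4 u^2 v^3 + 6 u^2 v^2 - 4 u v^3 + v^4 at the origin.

The Hessian of f at 0 is [[0, 0], [0, 0]] with rank 0, so corank 2. A Groebner basis of the Jacobian ideal J(f) in C{u,v} is {v^4, u*v^2 - v^3/3, u^2}; counting standard monomials gives mu = 6. Corank 2; j^3 = u^3 is a perfect cube, so E-series; the 4-jet and mu = 6 give E_6.

E6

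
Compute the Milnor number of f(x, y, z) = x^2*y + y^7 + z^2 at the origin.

The Hessian of f at 0 has rank 1. Corank 2; j^3 = x^2*y has shape L^2 M (L != M), so D-series; mu = 8 gives D_8.

8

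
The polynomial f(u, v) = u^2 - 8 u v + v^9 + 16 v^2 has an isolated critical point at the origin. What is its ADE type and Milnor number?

Type A8, Milnor number mu = 8.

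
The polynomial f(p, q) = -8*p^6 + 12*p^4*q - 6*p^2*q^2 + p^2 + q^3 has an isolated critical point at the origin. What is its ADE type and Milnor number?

Type A2, Milnor number mu = 2.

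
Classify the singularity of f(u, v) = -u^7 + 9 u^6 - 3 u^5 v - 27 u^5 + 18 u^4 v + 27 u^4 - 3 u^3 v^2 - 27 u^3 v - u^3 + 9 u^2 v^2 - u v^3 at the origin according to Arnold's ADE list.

E7

The Hessian of f at 0 has rank 0. Corank 2; j^3 = -u^3 is a perfect cube, so E-series; the 4-jet and mu = 7 give E_7.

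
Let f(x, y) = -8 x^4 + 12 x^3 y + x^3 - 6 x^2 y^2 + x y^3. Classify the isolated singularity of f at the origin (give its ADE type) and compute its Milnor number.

The Hessian of f at 0 has rank 0. Corank 2; j^3 = x^3 is a perfect cube, so E-series; the 4-jet and mu = 7 give E_7.

Type E7, Milnor number mu = 7.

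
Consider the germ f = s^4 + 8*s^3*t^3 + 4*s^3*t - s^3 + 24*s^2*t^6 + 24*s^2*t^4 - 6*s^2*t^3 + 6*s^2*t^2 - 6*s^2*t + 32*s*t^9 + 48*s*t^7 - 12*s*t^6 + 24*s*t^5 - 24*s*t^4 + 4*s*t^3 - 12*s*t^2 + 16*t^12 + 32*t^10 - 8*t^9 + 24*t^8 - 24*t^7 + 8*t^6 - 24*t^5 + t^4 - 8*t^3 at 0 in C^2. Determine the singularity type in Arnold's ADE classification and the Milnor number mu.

The Hessian of f at 0 has rank 0. Corank 2; j^3 = -(s + 2*t)^3 is a perfect cube, so E-series; the 4-jet and mu = 6 give E_6.

Type E_{6}, Milnor number mu = 6.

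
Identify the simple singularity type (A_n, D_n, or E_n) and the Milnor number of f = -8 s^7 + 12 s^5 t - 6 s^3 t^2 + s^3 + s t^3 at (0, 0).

Type E7, Milnor number mu = 7.

The Hessian of f at 0 has rank 0. Corank 2; j^3 = s^3 is a perfect cube, so E-series; the 4-jet and mu = 7 give E_7.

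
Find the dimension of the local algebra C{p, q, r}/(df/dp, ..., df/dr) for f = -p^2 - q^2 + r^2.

The Hessian of f at 0 is [[-2, 0, 0], [0, -2, 0], [0, 0, 2]] with rank 3, so corank 0. A Groebner basis of the Jacobian ideal J(f) in C{p,q,r} is {p, q, r}; counting standard monomials gives mu = 1. Corank 0: nondegenerate Morse point, so A_1.

1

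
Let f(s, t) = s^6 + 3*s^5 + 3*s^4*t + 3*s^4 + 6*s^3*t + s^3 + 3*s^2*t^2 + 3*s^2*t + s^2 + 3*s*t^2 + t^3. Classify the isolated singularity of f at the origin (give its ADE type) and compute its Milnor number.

Type A2, Milnor number mu = 2.

The Hessian of f at 0 has rank 1. Corank 1: A-series; mu = 2 gives A_2.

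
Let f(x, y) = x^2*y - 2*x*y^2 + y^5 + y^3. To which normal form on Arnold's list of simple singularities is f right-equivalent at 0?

The Hessian of f at 0 has rank 0. Corank 2; j^3 = y*(x - y)^2 has shape L^2 M (L != M), so D-series; mu = 6 gives D_6.

D_6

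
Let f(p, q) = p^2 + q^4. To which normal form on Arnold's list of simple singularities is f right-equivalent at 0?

The Hessian of f at 0 is [[2, 0], [0, 0]] with rank 1, so corank 1. A Groebner basis of the Jacobian ideal J(f) in C{p,q} is {q^3, p}; counting standard monomials gives mu = 3. Corank 1: A-series; mu = 3 gives A_3.

A3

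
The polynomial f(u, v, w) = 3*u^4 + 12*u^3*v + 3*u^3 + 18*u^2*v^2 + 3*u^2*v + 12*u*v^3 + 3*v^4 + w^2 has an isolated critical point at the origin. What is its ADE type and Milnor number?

The Hessian of f at 0 is [[0, 0, 0], [0, 0, 0], [0, 0, 2]] with rank 1, so corank 2. A Groebner basis of the Jacobian ideal J(f) in C{u,v,w} is {u*v^2, -u*v/4 + v^3, u^2 + u*v, w}; counting standard monomials gives mu = 5. Corank 2; j^3 = 3*u^2*(u + v) has shape L^2 M (L != M), so D-series; mu = 5 gives D_5.

Type D5, Milnor number mu = 5.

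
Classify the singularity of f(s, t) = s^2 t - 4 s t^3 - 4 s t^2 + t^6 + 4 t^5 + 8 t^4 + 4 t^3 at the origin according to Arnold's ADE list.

D_{7}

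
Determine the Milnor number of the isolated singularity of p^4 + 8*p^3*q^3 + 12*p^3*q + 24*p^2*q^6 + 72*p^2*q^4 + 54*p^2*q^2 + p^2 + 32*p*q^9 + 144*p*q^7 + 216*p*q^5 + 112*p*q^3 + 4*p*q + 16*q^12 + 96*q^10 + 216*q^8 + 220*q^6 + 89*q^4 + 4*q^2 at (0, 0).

3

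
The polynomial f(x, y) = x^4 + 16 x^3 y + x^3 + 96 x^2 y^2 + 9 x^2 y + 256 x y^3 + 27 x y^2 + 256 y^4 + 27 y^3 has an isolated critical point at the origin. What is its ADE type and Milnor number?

The Hessian of f at 0 has rank 0. Corank 2; j^3 = (x + 3*y)^3 is a perfect cube, so E-series; the 4-jet and mu = 6 give E_6.

Type E_{6}, Milnor number mu = 6.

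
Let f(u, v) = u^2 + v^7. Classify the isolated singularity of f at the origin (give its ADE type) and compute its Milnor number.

Type A6, Milnor number mu = 6.

The Hessian of f at 0 has rank 1. Corank 1: A-series; mu = 6 gives A_6.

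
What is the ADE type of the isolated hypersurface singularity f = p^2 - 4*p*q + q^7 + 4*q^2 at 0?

A_{6}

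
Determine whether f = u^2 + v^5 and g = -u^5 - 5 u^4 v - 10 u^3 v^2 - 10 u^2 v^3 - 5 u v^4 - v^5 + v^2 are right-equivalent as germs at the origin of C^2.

Yes.

The Hessian of f at 0 has rank 1. Corank 1: A-series; mu = 4 gives A_4. The Hessian of g at 0 has rank 1. Corank 1: A-series; mu = 4 gives A_4. Both have type A_4, hence right-equivalent.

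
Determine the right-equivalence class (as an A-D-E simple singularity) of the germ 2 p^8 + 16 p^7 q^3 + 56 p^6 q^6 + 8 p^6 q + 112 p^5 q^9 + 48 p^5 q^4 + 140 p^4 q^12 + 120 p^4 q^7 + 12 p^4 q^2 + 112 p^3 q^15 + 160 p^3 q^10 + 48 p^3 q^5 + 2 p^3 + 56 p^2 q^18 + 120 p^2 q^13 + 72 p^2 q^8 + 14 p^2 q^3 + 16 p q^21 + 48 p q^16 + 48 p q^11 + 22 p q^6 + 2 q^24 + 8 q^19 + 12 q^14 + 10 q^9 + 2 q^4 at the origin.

E6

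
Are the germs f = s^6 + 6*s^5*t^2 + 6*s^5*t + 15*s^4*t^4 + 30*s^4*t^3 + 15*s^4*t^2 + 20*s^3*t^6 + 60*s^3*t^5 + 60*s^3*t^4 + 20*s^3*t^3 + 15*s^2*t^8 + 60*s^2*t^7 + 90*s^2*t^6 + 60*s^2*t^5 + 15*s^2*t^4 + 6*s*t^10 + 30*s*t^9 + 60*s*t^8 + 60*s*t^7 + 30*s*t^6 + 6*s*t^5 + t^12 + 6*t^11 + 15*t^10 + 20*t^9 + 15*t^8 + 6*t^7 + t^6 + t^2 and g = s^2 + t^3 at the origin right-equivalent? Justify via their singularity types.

No.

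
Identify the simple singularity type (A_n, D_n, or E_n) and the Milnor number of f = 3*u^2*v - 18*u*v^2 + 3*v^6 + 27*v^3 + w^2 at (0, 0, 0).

Type D7, Milnor number mu = 7.

The Hessian of f at 0 has rank 1. Corank 2; j^3 = 3*v*(u - 3*v)^2 has shape L^2 M (L != M), so D-series; mu = 7 gives D_7.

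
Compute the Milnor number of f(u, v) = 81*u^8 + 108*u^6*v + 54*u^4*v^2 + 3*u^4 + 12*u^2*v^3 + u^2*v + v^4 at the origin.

The Hessian of f at 0 is [[0, 0], [0, 0]] with rank 0, so corank 2. A Groebner basis of the Jacobian ideal J(f) in C{u,v} is {u^3, u^2/4 + v^3, u*v}; counting standard monomials gives mu = 5. Corank 2; j^3 = u^2*v has shape L^2 M (L != M), so D-series; mu = 5 gives D_5.

5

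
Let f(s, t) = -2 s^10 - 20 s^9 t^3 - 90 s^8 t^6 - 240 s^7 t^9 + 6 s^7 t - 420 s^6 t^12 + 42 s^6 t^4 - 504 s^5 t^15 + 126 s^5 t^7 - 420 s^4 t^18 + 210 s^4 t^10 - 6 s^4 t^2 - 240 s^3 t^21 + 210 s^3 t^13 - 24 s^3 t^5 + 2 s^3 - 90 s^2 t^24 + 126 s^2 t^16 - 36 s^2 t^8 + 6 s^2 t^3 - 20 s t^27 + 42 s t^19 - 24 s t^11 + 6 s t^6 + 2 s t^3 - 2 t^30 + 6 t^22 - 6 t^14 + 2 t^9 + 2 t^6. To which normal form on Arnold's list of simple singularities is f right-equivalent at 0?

E_7

The Hessian of f at 0 has rank 0. Corank 2; j^3 = 2*s^3 is a perfect cube, so E-series; the 4-jet and mu = 7 give E_7.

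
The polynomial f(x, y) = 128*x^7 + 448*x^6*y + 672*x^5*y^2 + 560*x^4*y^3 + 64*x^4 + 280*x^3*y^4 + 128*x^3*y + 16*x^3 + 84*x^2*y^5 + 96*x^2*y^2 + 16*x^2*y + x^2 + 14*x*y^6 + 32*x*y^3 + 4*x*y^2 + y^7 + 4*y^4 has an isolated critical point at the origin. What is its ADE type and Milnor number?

Type A6, Milnor number mu = 6.

The Hessian of f at 0 has rank 1. Corank 1: A-series; mu = 6 gives A_6.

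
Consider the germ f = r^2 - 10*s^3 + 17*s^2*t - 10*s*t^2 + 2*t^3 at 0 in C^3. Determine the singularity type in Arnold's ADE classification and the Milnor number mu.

Type D_{4}, Milnor number mu = 4.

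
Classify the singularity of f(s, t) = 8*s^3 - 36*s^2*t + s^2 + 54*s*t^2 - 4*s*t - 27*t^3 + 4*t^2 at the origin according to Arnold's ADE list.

A_{2}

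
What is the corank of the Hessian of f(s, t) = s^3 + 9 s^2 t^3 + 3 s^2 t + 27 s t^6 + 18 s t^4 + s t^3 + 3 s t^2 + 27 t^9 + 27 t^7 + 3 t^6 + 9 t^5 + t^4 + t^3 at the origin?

The Hessian at 0 is [[0, 0], [0, 0]] of rank 0; hence corank 2.

2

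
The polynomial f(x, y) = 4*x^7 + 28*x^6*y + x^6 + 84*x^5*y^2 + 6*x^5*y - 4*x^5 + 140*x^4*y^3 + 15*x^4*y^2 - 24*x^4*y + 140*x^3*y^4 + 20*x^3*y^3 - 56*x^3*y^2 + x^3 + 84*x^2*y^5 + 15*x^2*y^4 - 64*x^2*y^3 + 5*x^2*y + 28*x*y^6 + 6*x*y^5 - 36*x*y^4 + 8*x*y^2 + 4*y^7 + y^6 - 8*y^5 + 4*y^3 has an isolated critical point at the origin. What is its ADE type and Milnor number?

The Hessian of f at 0 has rank 0. Corank 2; j^3 = (x + y)*(x + 2*y)^2 has shape L^2 M (L != M), so D-series; mu = 7 gives D_7.

Type D_7, Milnor number mu = 7.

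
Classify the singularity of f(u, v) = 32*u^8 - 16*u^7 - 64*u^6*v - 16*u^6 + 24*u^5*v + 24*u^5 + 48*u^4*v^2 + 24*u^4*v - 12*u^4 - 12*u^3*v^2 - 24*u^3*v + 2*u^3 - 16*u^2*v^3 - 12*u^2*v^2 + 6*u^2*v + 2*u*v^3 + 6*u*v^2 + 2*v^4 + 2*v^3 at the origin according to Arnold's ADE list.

The Hessian of f at 0 is [[0, 0], [0, 0]] with rank 0, so corank 2. A Groebner basis of the Jacobian ideal J(f) in C{u,v} is {-3*u^2/26 - 3*u*v/13 + v^4 - v^3/26 - 3*v^2/26, u^3 - 21*u^2/26 - 21*u*v/13 + 19*v^3/26 - 21*v^2/26, u^2*v + u^2/2 + u*v - 5*v^3/6 + v^2/2, -3*u^2/13 + u*v^2 - 6*u*v/13 + 12*v^3/13 - 3*v^2/13}; counting standard monomials gives mu = 7. Corank 2; j^3 = 2*(u + v)^3 is a perfect cube, so E-series; the 4-jet and mu = 7 give E_7.

E_{7}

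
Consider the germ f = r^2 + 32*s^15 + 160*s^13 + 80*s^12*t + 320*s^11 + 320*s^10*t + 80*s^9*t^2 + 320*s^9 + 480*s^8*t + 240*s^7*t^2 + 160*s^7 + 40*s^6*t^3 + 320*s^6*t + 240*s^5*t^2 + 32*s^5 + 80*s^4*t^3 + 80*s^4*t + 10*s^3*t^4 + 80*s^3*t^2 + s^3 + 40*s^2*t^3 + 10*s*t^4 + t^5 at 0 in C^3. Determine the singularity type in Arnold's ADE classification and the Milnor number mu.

The Hessian of f at 0 is [[0, 0, 0], [0, 0, 0], [0, 0, 2]] with rank 1, so corank 2. A Groebner basis of the Jacobian ideal J(f) in C{s,t,r} is {t^5, s*t^3 + t^4/8, s^2, r}; counting standard monomials gives mu = 8. Corank 2; j^3 = s^3 is a perfect cube, so E-series; the 5-jet and mu = 8 give E_8.

Type E_{8}, Milnor number mu = 8.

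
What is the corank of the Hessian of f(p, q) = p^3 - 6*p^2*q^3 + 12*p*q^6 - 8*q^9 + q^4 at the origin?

2

The Hessian at 0 is [[0, 0], [0, 0]] of rank 0; hence corank 2.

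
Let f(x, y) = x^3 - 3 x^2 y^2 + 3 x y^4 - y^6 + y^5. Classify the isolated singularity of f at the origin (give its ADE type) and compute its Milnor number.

Type E8, Milnor number mu = 8.

The Hessian of f at 0 is [[0, 0], [0, 0]] with rank 0, so corank 2. A Groebner basis of the Jacobian ideal J(f) in C{x,y} is {y^4, x^3, -x^2/2 + x*y^2}; counting standard monomials gives mu = 8. Corank 2; j^3 = x^3 is a perfect cube, so E-series; the 5-jet and mu = 8 give E_8.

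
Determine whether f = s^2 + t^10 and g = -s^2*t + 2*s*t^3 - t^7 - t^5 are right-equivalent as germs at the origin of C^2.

The Hessian of f at 0 has rank 1. Corank 1: A-series; mu = 9 gives A_9. The Hessian of g at 0 has rank 0. Corank 2; j^3 = -s^2*t has shape L^2 M (L != M), so D-series; mu = 8 gives D_8. f is A_9 but g is D_8, hence not right-equivalent.

No.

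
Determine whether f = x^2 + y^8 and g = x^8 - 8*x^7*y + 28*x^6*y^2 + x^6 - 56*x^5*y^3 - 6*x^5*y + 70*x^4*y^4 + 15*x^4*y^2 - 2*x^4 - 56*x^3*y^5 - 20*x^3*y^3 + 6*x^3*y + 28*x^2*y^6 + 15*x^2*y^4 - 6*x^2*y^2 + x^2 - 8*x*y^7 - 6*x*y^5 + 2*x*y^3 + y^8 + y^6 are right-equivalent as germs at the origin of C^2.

Yes.

The Hessian of f at 0 has rank 1. Corank 1: A-series; mu = 7 gives A_7. The Hessian of g at 0 has rank 1. Corank 1: A-series; mu = 7 gives A_7. Both have type A_7, hence right-equivalent.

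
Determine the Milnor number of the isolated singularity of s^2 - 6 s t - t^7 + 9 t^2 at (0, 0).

6

The Hessian of f at 0 is [[2, -6], [-6, 18]] with rank 1, so corank 1. A Groebner basis of the Jacobian ideal J(f) in C{s,t} is {t^6, s - 3*t}; counting standard monomials gives mu = 6. Corank 1: A-series; mu = 6 gives A_6.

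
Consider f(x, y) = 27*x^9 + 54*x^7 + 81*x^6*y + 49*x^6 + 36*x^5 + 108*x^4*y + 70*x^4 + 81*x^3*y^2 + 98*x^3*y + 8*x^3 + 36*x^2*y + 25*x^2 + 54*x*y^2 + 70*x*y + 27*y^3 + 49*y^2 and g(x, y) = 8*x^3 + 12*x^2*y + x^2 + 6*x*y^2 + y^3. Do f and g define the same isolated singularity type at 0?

Yes.

The Hessian of f at 0 has rank 1. Corank 1: A-series; mu = 2 gives A_2. The Hessian of g at 0 has rank 1. Corank 1: A-series; mu = 2 gives A_2. Both have type A_2, hence right-equivalent.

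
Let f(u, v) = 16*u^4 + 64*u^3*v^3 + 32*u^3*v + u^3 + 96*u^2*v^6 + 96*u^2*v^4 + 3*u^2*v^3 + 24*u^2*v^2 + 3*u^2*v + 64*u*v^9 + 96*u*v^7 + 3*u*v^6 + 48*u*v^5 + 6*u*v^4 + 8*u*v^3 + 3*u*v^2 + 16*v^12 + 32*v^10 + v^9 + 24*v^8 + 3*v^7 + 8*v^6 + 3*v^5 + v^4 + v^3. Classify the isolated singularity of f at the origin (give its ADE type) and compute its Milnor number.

Type E6, Milnor number mu = 6.

The Hessian of f at 0 has rank 0. Corank 2; j^3 = (u + v)^3 is a perfect cube, so E-series; the 4-jet and mu = 6 give E_6.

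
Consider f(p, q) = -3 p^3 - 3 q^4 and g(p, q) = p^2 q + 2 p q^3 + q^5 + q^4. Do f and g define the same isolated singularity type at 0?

The Hessian of f at 0 is [[0, 0], [0, 0]] with rank 0, so corank 2. A Groebner basis of the Jacobian ideal J(f) in C{p,q} is {q^3, p^2}; counting standard monomials gives mu = 6. Corank 2; j^3 = -3*p^3 is a perfect cube, so E-series; the 4-jet and mu = 6 give E_6. The Hessian of g at 0 is [[0, 0], [0, 0]] with rank 0, so corank 2. A Groebner basis of the Jacobian ideal J(g) in C{p,q} is {p*q^2, p*q + q^3, p^2 - 4*p*q}; counting standard monomials gives mu = 5. Corank 2; j^3 = p^2*q has shape L^2 M (L != M), so D-series; mu = 5 gives D_5. f is E_6 but g is D_5, hence not right-equivalent.

No.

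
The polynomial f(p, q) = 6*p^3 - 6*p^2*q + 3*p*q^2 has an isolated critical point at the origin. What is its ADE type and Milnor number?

Type D4, Milnor number mu = 4.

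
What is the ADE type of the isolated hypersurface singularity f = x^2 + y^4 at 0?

A_{3}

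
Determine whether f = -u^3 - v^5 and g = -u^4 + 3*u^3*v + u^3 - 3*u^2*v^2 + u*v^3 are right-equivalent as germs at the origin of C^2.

No.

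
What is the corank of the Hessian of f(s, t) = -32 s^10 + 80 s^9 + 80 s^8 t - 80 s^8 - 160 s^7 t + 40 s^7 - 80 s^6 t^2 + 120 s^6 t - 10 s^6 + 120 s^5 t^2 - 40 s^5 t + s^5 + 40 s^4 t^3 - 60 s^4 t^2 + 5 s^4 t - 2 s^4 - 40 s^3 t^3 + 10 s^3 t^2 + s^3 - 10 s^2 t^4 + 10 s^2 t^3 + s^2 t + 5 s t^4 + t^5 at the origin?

Hessian at 0 has rank 0.

2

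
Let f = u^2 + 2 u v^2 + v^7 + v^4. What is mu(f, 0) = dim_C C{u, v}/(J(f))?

6

The Hessian of f at 0 has rank 1. Corank 1: A-series; mu = 6 gives A_6.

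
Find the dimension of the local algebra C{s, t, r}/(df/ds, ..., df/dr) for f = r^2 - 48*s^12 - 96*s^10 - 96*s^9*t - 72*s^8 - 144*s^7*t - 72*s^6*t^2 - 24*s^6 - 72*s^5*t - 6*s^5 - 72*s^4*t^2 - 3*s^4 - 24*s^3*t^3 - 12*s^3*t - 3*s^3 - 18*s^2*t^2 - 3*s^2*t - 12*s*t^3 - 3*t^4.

The Hessian of f at 0 has rank 1. Corank 2; j^3 = -3*s^2*(s + t) has shape L^2 M (L != M), so D-series; mu = 5 gives D_5.

5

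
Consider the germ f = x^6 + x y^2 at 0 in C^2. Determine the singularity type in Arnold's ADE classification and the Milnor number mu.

The Hessian of f at 0 has rank 0. Corank 2; j^3 = x*y^2 has shape L^2 M (L != M), so D-series; mu = 7 gives D_7.

Type D_{7}, Milnor number mu = 7.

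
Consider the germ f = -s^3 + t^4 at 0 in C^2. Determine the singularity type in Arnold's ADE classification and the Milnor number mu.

The Hessian of f at 0 is [[0, 0], [0, 0]] with rank 0, so corank 2. A Groebner basis of the Jacobian ideal J(f) in C{s,t} is {t^3, s^2}; counting standard monomials gives mu = 6. Corank 2; j^3 = -s^3 is a perfect cube, so E-series; the 4-jet and mu = 6 give E_6.

Type E6, Milnor number mu = 6.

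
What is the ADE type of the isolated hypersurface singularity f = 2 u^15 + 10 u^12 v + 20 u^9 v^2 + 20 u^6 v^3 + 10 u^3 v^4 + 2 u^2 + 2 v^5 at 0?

The Hessian of f at 0 is [[4, 0], [0, 0]] with rank 1, so corank 1. A Groebner basis of the Jacobian ideal J(f) in C{u,v} is {v^4, u}; counting standard monomials gives mu = 4. Corank 1: A-series; mu = 4 gives A_4.

A_4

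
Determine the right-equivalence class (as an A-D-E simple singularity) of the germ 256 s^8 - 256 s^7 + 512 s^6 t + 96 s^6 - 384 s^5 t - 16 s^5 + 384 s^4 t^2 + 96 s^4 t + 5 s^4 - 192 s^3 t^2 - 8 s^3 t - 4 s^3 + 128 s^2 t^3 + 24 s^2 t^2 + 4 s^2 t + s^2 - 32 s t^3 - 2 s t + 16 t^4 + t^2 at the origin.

A_3

The Hessian of f at 0 has rank 1. Corank 1: A-series; mu = 3 gives A_3.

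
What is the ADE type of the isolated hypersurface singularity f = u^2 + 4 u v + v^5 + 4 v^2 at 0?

A4

The Hessian of f at 0 is [[2, 4], [4, 8]] with rank 1, so corank 1. A Groebner basis of the Jacobian ideal J(f) in C{u,v} is {v^4, u + 2*v}; counting standard monomials gives mu = 4. Corank 1: A-series; mu = 4 gives A_4.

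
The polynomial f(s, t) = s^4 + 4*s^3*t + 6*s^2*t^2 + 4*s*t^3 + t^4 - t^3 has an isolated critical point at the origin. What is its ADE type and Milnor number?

The Hessian of f at 0 is [[0, 0], [0, 0]] with rank 0, so corank 2. A Groebner basis of the Jacobian ideal J(f) in C{s,t} is {s^3 + 3*s^2*t, t^2}; counting standard monomials gives mu = 6. Corank 2; j^3 = -t^3 is a perfect cube, so E-series; the 4-jet and mu = 6 give E_6.

Type E6, Milnor number mu = 6.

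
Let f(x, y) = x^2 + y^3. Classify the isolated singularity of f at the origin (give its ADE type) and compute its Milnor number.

Type A_2, Milnor number mu = 2.

The Hessian of f at 0 has rank 1. Corank 1: A-series; mu = 2 gives A_2.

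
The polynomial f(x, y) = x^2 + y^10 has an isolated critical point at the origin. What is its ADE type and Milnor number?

Type A9, Milnor number mu = 9.

The Hessian of f at 0 has rank 1. Corank 1: A-series; mu = 9 gives A_9.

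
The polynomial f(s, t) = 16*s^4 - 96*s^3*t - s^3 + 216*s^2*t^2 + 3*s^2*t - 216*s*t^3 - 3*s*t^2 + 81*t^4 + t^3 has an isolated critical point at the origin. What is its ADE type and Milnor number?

Type E_6, Milnor number mu = 6.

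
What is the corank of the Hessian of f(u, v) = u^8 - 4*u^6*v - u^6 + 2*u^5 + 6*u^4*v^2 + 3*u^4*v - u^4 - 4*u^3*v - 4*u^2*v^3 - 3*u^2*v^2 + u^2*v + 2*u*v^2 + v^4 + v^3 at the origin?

2

Hessian at 0 has rank 0.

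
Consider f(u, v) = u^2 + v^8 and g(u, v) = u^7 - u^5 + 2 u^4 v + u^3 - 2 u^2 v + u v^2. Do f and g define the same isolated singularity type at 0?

The Hessian of f at 0 is [[2, 0], [0, 0]] with rank 1, so corank 1. A Groebner basis of the Jacobian ideal J(f) in C{u,v} is {v^7, u}; counting standard monomials gives mu = 7. Corank 1: A-series; mu = 7 gives A_7. The Hessian of g at 0 is [[0, 0], [0, 0]] with rank 0, so corank 2. A Groebner basis of the Jacobian ideal J(g) in C{u,v} is {-u*v/6 + v^4 + v^2/6, u*v^2 - v^3, u^2 - 7*u*v/6 + v^2/6}; counting standard monomials gives mu = 6. Corank 2; j^3 = u*(u - v)^2 has shape L^2 M (L != M), so D-series; mu = 6 gives D_6. f is A_7 but g is D_6, hence not right-equivalent.

No.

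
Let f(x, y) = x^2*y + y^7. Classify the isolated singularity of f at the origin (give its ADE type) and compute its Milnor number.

The Hessian of f at 0 has rank 0. Corank 2; j^3 = x^2*y has shape L^2 M (L != M), so D-series; mu = 8 gives D_8.

Type D_{8}, Milnor number mu = 8.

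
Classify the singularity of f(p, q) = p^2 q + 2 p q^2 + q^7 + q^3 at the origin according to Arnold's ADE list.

The Hessian of f at 0 has rank 0. Corank 2; j^3 = q*(p + q)^2 has shape L^2 M (L != M), so D-series; mu = 8 gives D_8.

D8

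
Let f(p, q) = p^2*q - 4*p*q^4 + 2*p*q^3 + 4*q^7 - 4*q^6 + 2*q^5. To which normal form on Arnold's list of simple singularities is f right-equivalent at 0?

D6

The Hessian of f at 0 is [[0, 0], [0, 0]] with rank 0, so corank 2. A Groebner basis of the Jacobian ideal J(f) in C{p,q} is {p^3, p^2*q, -p^2/4 + p*q^2, p^2/2 + p*q + q^3}; counting standard monomials gives mu = 6. Corank 2; j^3 = p^2*q has shape L^2 M (L != M), so D-series; mu = 6 gives D_6.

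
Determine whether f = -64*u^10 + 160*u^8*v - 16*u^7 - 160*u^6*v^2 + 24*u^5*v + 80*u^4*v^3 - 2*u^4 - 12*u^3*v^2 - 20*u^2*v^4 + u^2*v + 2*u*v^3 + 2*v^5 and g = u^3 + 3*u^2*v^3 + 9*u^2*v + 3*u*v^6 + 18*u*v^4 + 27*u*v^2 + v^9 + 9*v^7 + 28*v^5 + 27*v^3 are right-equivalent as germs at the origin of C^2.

The Hessian of f at 0 is [[0, 0], [0, 0]] with rank 0, so corank 2. A Groebner basis of the Jacobian ideal J(f) in C{u,v} is {u^3, u^2*v, -u^2/4 + u*v^2, u*v + v^3}; counting standard monomials gives mu = 6. Corank 2; j^3 = u^2*v has shape L^2 M (L != M), so D-series; mu = 6 gives D_6. The Hessian of g at 0 is [[0, 0], [0, 0]] with rank 0, so corank 2. A Groebner basis of the Jacobian ideal J(g) in C{u,v} is {u^2/2 + u*v^3 + 3*u*v + 9*v^2/2, v^4, u^3 - 27*u*v^2 - 54*v^3, u^2*v + 6*u*v^2 + 9*v^3}; counting standard monomials gives mu = 8. Corank 2; j^3 = (u + 3*v)^3 is a perfect cube, so E-series; the 5-jet and mu = 8 give E_8. f is D_6 but g is E_8, hence not right-equivalent.

No.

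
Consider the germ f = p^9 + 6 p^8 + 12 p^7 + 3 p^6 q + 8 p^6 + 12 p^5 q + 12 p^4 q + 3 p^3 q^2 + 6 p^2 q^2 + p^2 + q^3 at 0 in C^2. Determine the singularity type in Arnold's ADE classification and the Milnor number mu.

The Hessian of f at 0 has rank 1. Corank 1: A-series; mu = 2 gives A_2.

Type A2, Milnor number mu = 2.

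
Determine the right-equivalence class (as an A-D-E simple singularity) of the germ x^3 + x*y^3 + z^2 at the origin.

E_{7}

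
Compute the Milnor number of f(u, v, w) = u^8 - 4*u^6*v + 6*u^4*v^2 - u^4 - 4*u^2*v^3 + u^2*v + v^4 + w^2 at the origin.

5

The Hessian of f at 0 is [[0, 0, 0], [0, 0, 0], [0, 0, 2]] with rank 1, so corank 2. A Groebner basis of the Jacobian ideal J(f) in C{u,v,w} is {u^3, u^2/4 + v^3, u*v, w}; counting standard monomials gives mu = 5. Corank 2; j^3 = u^2*v has shape L^2 M (L != M), so D-series; mu = 5 gives D_5.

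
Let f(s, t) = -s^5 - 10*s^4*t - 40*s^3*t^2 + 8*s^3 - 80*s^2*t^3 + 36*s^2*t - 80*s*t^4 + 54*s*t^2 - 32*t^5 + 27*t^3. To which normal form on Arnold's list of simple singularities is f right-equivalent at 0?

The Hessian of f at 0 has rank 0. Corank 2; j^3 = (2*s + 3*t)^3 is a perfect cube, so E-series; the 5-jet and mu = 8 give E_8.

E8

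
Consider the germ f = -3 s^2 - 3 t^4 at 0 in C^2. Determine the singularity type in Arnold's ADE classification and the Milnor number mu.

The Hessian of f at 0 is [[-6, 0], [0, 0]] with rank 1, so corank 1. A Groebner basis of the Jacobian ideal J(f) in C{s,t} is {t^3, s}; counting standard monomials gives mu = 3. Corank 1: A-series; mu = 3 gives A_3.

Type A_3, Milnor number mu = 3.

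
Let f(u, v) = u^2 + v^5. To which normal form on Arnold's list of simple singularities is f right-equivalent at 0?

The Hessian of f at 0 has rank 1. Corank 1: A-series; mu = 4 gives A_4.

A_{4}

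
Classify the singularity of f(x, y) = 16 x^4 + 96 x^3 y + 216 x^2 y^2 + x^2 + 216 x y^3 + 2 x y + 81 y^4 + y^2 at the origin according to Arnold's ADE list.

A_{3}

The Hessian of f at 0 is [[2, 2], [2, 2]] with rank 1, so corank 1. A Groebner basis of the Jacobian ideal J(f) in C{x,y} is {y^3, x + y}; counting standard monomials gives mu = 3. Corank 1: A-series; mu = 3 gives A_3.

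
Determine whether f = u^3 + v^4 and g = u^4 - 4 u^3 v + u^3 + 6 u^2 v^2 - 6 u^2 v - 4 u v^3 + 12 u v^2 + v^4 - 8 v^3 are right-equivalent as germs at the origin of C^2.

Yes.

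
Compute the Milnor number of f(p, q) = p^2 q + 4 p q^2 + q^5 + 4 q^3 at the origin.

6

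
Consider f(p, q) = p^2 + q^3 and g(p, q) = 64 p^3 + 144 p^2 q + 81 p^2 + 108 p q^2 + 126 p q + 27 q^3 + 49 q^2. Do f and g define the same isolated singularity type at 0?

Yes.

The Hessian of f at 0 is [[2, 0], [0, 0]] with rank 1, so corank 1. A Groebner basis of the Jacobian ideal J(f) in C{p,q} is {q^2, p}; counting standard monomials gives mu = 2. Corank 1: A-series; mu = 2 gives A_2. The Hessian of g at 0 is [[162, 126], [126, 98]] with rank 1, so corank 1. A Groebner basis of the Jacobian ideal J(g) in C{p,q} is {q^2, p + 7*q/9}; counting standard monomials gives mu = 2. Corank 1: A-series; mu = 2 gives A_2. Both have type A_2, hence right-equivalent.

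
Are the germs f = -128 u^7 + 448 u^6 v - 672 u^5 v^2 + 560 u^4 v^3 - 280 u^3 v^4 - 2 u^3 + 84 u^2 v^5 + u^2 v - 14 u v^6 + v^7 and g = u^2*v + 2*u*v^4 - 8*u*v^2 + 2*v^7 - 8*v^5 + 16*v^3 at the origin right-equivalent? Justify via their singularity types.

Yes.

The Hessian of f at 0 is [[0, 0], [0, 0]] with rank 0, so corank 2. A Groebner basis of the Jacobian ideal J(f) in C{u,v} is {u*v/14 + v^6, u*v^2, u^2 - u*v/2}; counting standard monomials gives mu = 8. Corank 2; j^3 = -u^2*(2*u - v) has shape L^2 M (L != M), so D-series; mu = 8 gives D_8. The Hessian of g at 0 is [[0, 0], [0, 0]] with rank 0, so corank 2. A Groebner basis of the Jacobian ideal J(g) in C{u,v} is {-u^2/6 + u*v^3 + 16*u*v/3 - 56*v^2/3, u*v + v^4 - 4*v^2, u^3 - 48*u*v^2 + 128*v^3, u^2*v - 8*u*v^2 + 16*v^3}; counting standard monomials gives mu = 8. Corank 2; j^3 = v*(u - 4*v)^2 has shape L^2 M (L != M), so D-series; mu = 8 gives D_8. Both have type D_8, hence right-equivalent.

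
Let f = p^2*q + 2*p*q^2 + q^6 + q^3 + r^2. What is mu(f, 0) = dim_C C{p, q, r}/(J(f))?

The Hessian of f at 0 has rank 1. Corank 2; j^3 = q*(p + q)^2 has shape L^2 M (L != M), so D-series; mu = 7 gives D_7.

7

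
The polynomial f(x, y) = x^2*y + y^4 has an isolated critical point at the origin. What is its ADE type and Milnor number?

Type D5, Milnor number mu = 5.

The Hessian of f at 0 has rank 0. Corank 2; j^3 = x^2*y has shape L^2 M (L != M), so D-series; mu = 5 gives D_5.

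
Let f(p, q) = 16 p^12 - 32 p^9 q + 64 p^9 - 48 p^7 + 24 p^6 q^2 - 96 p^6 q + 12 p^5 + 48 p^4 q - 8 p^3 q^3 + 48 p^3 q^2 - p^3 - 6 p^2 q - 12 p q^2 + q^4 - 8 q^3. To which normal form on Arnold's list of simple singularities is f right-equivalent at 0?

E_6

The Hessian of f at 0 is [[0, 0], [0, 0]] with rank 0, so corank 2. A Groebner basis of the Jacobian ideal J(f) in C{p,q} is {q^3, p^2 + 4*p*q + 4*q^2}; counting standard monomials gives mu = 6. Corank 2; j^3 = -(p + 2*q)^3 is a perfect cube, so E-series; the 4-jet and mu = 6 give E_6.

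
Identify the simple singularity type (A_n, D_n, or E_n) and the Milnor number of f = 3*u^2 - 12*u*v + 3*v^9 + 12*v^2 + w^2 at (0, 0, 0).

Type A_8, Milnor number mu = 8.

The Hessian of f at 0 has rank 2. Corank 1: A-series; mu = 8 gives A_8.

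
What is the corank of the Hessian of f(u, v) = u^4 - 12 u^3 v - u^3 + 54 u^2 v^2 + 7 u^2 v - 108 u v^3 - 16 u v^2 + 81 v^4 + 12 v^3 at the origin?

2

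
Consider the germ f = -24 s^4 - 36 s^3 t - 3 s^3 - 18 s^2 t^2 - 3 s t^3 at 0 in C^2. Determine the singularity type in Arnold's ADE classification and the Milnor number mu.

Type E_{7}, Milnor number mu = 7.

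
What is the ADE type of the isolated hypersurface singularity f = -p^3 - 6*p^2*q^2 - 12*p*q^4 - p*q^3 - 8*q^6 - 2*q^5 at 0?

The Hessian of f at 0 is [[0, 0], [0, 0]] with rank 0, so corank 2. A Groebner basis of the Jacobian ideal J(f) in C{p,q} is {-p^2/4 + q^4 - q^3/12, p^3, p^2*q + p^2/12 + q^3/36, p^2/2 + p*q^2 + q^3/6}; counting standard monomials gives mu = 7. Corank 2; j^3 = -p^3 is a perfect cube, so E-series; the 4-jet and mu = 7 give E_7.

E7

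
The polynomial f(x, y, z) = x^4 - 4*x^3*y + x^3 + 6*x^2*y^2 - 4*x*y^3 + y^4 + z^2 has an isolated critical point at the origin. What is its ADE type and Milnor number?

Type E6, Milnor number mu = 6.

The Hessian of f at 0 has rank 1. Corank 2; j^3 = x^3 is a perfect cube, so E-series; the 4-jet and mu = 6 give E_6.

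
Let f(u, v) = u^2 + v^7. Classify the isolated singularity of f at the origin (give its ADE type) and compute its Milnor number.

Type A_6, Milnor number mu = 6.

The Hessian of f at 0 is [[2, 0], [0, 0]] with rank 1, so corank 1. A Groebner basis of the Jacobian ideal J(f) in C{u,v} is {v^6, u}; counting standard monomials gives mu = 6. Corank 1: A-series; mu = 6 gives A_6.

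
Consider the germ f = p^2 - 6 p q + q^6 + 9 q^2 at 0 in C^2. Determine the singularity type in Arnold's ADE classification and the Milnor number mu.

Type A5, Milnor number mu = 5.

The Hessian of f at 0 has rank 1. Corank 1: A-series; mu = 5 gives A_5.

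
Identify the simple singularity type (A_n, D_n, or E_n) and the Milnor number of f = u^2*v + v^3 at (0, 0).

The Hessian of f at 0 has rank 0. Corank 2; j^3 = v*(u^2 + v^2) splits into three distinct lines over C (the quadratic factor has nonzero discriminant), so D_4.

Type D4, Milnor number mu = 4.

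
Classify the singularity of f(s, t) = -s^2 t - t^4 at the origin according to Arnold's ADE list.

D_{5}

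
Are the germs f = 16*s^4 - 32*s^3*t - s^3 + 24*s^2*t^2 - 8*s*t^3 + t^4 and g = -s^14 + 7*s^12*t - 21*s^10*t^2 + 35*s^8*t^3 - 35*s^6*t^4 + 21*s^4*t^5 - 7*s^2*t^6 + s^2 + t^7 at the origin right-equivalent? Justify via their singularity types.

No.

The Hessian of f at 0 has rank 0. Corank 2; j^3 = -s^3 is a perfect cube, so E-series; the 4-jet and mu = 6 give E_6. The Hessian of g at 0 has rank 1. Corank 1: A-series; mu = 6 gives A_6. f is E_6 but g is A_6, hence not right-equivalent.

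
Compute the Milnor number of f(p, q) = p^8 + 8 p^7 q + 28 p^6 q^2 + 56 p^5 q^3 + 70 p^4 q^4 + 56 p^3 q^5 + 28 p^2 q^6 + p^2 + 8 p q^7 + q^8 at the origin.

7

The Hessian of f at 0 is [[2, 0], [0, 0]] with rank 1, so corank 1. A Groebner basis of the Jacobian ideal J(f) in C{p,q} is {q^7, p}; counting standard monomials gives mu = 7. Corank 1: A-series; mu = 7 gives A_7.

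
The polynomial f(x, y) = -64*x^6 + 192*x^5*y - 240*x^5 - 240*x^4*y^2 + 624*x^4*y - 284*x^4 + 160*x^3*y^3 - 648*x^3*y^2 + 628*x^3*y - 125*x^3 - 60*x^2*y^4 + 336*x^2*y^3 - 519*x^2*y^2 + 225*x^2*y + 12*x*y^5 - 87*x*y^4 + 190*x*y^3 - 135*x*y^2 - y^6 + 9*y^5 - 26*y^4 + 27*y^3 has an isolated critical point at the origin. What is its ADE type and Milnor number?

The Hessian of f at 0 is [[0, 0], [0, 0]] with rank 0, so corank 2. A Groebner basis of the Jacobian ideal J(f) in C{x,y} is {x^3 - 675*x^2/2 + 405*x*y - 243*y^2/2, x^2*y - 600*x^2 + 720*x*y - 216*y^2, -2125*x^2/2 + x*y^2 + 1275*x*y - 765*y^2/2, -1875*x^2 + 2250*x*y + y^3 - 675*y^2}; counting standard monomials gives mu = 6. Corank 2; j^3 = -(5*x - 3*y)^3 is a perfect cube, so E-series; the 4-jet and mu = 6 give E_6.

Type E6, Milnor number mu = 6.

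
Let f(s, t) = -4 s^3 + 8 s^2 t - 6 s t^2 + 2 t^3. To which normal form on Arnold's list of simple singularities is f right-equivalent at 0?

The Hessian of f at 0 is [[0, 0], [0, 0]] with rank 0, so corank 2. A Groebner basis of the Jacobian ideal J(f) in C{s,t} is {t^3, s^2 - 3*t^2/2, s*t - 3*t^2/2}; counting standard monomials gives mu = 4. Corank 2; j^3 = -2*(s - t)*(2*s^2 - 2*s*t + t^2) splits into three distinct lines over C (the quadratic factor has nonzero discriminant), so D_4.

D_4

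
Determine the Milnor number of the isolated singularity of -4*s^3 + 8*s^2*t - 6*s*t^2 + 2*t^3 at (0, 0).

The Hessian of f at 0 has rank 0. Corank 2; j^3 = -2*(s - t)*(2*s^2 - 2*s*t + t^2) splits into three distinct lines over C (the quadratic factor has nonzero discriminant), so D_4.

4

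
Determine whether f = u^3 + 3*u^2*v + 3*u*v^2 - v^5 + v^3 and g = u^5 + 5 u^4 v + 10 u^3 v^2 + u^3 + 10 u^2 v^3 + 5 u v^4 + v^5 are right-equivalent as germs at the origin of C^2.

The Hessian of f at 0 is [[0, 0], [0, 0]] with rank 0, so corank 2. A Groebner basis of the Jacobian ideal J(f) in C{u,v} is {v^4, u^2 + 2*u*v + v^2}; counting standard monomials gives mu = 8. Corank 2; j^3 = (u + v)^3 is a perfect cube, so E-series; the 5-jet and mu = 8 give E_8. The Hessian of g at 0 is [[0, 0], [0, 0]] with rank 0, so corank 2. A Groebner basis of the Jacobian ideal J(g) in C{u,v} is {v^5, u*v^3 + v^4/4, u^2}; counting standard monomials gives mu = 8. Corank 2; j^3 = u^3 is a perfect cube, so E-series; the 5-jet and mu = 8 give E_8. Both have type E_8, hence right-equivalent.

Yes.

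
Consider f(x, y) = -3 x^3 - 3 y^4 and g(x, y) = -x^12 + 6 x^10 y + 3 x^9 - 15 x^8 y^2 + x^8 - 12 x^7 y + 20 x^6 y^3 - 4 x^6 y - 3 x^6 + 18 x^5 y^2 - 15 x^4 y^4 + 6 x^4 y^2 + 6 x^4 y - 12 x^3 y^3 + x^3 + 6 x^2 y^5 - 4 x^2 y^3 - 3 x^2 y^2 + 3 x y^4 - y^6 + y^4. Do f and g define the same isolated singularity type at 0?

Yes.

The Hessian of f at 0 has rank 0. Corank 2; j^3 = -3*x^3 is a perfect cube, so E-series; the 4-jet and mu = 6 give E_6. The Hessian of g at 0 has rank 0. Corank 2; j^3 = x^3 is a perfect cube, so E-series; the 4-jet and mu = 6 give E_6. Both have type E_6, hence right-equivalent.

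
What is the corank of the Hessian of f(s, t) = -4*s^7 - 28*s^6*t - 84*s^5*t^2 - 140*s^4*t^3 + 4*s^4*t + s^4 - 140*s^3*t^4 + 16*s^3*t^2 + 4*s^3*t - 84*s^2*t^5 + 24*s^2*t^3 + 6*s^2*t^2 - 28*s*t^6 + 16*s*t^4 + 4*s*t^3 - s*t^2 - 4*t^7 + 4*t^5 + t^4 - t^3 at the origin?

Hessian at 0 has rank 0.

2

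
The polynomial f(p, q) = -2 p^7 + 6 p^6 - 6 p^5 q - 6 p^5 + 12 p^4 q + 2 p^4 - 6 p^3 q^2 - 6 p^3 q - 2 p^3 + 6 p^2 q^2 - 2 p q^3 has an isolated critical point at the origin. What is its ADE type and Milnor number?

Type E_{7}, Milnor number mu = 7.

The Hessian of f at 0 has rank 0. Corank 2; j^3 = -2*p^3 is a perfect cube, so E-series; the 4-jet and mu = 7 give E_7.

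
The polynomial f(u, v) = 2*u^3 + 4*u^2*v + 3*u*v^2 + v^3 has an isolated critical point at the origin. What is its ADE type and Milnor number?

Type D4, Milnor number mu = 4.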